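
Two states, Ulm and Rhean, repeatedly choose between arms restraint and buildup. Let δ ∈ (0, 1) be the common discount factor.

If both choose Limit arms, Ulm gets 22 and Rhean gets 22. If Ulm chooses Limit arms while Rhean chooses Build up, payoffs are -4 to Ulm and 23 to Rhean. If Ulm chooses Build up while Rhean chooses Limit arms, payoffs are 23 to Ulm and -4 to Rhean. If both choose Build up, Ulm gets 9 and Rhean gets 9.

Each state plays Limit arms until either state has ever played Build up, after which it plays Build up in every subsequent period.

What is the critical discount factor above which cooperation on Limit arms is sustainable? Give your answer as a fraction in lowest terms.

1/14

Under grim trigger the critical discount factor is (T−C)/(T−P) with T = 23, C = 22, P = 9.
δ* = (23−22)/(23−9) = 1/14.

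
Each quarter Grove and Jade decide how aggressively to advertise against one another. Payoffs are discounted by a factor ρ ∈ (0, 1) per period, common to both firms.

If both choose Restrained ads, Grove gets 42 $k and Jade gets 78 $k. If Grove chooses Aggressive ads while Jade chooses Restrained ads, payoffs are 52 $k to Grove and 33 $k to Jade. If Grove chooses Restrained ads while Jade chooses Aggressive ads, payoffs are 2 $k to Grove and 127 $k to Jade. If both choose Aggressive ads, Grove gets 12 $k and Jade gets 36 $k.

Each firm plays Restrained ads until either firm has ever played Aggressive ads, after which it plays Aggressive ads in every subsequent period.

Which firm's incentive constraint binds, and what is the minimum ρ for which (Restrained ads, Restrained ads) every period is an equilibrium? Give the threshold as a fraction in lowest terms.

For Grove: deviation gain 52−42 = 10, per-period punishment loss 42−12 = 30. IC gives ρ ≥ 10/40 = 1/4.
For Jade: gain 49, loss 42 per period, so ρ ≥ 49/91 = 7/13.
The tighter constraint is Jade's, so cooperation needs ρ ≥ 7/13.

Jade; ρ ≥ 7/13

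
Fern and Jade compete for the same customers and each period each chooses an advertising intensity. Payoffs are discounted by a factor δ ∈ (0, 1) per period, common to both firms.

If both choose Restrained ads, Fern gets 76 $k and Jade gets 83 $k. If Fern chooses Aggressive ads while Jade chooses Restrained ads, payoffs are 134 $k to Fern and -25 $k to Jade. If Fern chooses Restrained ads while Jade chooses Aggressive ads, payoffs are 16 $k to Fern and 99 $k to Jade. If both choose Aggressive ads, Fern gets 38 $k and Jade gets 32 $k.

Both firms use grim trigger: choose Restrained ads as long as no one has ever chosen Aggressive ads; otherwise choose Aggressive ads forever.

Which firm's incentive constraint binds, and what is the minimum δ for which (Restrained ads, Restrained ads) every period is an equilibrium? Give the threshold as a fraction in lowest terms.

Fern; δ ≥ 29/48

For Fern: deviation gain 134−76 = 58, per-period punishment loss 76−38 = 38. IC gives δ ≥ 58/96 = 29/48.
For Jade: gain 16, loss 51 per period, so δ ≥ 16/67.
The tighter constraint is Fern's, so cooperation needs δ ≥ 29/48.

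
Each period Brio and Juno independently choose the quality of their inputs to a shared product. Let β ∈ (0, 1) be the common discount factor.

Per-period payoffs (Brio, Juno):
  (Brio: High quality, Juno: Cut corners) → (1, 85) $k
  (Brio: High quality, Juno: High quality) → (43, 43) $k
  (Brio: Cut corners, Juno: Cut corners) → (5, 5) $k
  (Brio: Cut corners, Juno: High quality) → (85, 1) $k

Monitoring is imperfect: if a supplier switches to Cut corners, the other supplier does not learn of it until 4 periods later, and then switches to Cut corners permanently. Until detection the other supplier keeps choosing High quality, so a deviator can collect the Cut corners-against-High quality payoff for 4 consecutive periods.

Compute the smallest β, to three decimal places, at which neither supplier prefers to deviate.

0.851

Deviating for the 4 undetected periods gains 85−43 = 42 per period over cooperation, then loses 43−5 = 38 per period forever once punishment starts.
Gain: 42(1 + β + … + β^3); loss: 38·β^4/(1−β).
No profitable deviation ⇔ 42(1−β^4) ≤ 38·β^4, i.e. β^4 ≥ 42/(42+38) = 21/40.
Hence β ≥ (21/40)^(1/4) ≈ 0.851.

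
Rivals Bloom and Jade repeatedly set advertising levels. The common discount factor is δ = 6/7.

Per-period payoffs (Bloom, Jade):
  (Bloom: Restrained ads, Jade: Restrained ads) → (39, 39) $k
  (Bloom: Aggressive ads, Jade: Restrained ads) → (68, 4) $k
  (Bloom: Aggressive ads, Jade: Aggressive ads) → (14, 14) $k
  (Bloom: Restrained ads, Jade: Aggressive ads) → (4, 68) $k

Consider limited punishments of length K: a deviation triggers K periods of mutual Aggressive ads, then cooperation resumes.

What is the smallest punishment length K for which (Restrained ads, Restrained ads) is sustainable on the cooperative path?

No profitable deviation requires (39−14)(δ+…+δ^K) ≥ 68−39, i.e. δ+…+δ^K ≥ 29/25 ≈ 1.1600.
With δ = 6/7, the partial sums are K=1: 0.8571, K=2: 1.5918.
K = 2 is the first length at which the sum reaches 1.1600.

2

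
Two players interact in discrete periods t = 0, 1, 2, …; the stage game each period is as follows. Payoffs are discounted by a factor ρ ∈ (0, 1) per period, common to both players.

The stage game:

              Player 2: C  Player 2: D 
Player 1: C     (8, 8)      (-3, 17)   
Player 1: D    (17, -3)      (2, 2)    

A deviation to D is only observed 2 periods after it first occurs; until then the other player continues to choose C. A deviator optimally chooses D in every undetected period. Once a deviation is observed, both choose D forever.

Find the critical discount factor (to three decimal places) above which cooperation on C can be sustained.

A deviator earns 17 for 2 periods, then 2 forever; cooperating earns 8 forever. Multiplying the IC by (1−ρ):
8 ≥ 17(1−ρ^2) + 2ρ^2, so 15·ρ^2 ≥ 9 and ρ^2 ≥ 3/5.
ρ ≥ (3/5)^(1/2) ≈ 0.775.

0.775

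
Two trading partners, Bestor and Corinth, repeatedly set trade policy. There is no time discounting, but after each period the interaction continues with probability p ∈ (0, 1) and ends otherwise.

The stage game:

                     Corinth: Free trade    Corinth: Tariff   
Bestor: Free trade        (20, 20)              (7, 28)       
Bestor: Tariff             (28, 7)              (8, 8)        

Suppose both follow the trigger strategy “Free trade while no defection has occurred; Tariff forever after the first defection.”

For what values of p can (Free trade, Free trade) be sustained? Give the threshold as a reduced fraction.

Expected cooperation value is 20 + p·20 + p²·20 + … = 20/(1−p); deviation gives 28 + p·8/(1−p).
20 ≥ 28(1−p) + 8p ⇒ 20p ≥ 8 ⇒ p ≥ 8/20 = 2/5.

2/5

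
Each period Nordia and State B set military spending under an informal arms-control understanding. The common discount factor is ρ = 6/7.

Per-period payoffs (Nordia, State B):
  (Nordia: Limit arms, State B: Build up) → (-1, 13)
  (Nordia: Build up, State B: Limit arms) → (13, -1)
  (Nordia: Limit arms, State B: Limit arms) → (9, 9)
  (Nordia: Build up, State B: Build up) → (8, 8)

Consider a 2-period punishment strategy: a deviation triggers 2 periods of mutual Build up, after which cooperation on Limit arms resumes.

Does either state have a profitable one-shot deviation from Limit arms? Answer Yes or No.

Yes

Comparing payoff streams over the 3 periods until play realigns: cooperate → 9(1+ρ+…+ρ^2); deviate → 13 + 8(ρ+…+ρ^2).
Cooperation is sustained iff (9−8)(ρ+…+ρ^2) ≥ 13−9.
ρ+…+ρ^2 = 6/7·(1−(6/7)^2)/(1−6/7) = 1.5918, and (13−9)/(9−8) = 4.0000.
1.5918 < 4.0000, so cooperation is not sustainable.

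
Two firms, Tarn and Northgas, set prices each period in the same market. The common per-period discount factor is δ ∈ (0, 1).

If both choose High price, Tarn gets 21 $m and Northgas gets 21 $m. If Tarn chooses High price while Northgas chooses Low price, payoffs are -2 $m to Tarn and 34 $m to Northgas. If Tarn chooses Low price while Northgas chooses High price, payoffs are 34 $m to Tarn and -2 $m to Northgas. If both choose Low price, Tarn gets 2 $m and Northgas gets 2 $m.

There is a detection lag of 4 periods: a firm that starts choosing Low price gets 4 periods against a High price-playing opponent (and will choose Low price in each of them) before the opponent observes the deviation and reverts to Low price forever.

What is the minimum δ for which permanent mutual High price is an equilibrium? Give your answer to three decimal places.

0.798

A deviator earns 34 for 4 periods, then 2 forever; cooperating earns 21 forever. Multiplying the IC by (1−δ):
21 ≥ 34(1−δ^4) + 2δ^4, so 32·δ^4 ≥ 13 and δ^4 ≥ 13/32.
δ ≥ (13/32)^(1/4) ≈ 0.798.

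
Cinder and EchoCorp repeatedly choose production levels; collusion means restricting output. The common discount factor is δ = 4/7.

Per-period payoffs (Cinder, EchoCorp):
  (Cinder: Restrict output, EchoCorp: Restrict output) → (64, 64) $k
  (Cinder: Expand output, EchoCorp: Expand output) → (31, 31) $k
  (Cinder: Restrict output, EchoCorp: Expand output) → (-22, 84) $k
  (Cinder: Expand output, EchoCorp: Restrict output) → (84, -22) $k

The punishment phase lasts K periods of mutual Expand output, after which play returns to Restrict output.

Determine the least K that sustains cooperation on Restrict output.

IC: δ(1−δ^K)/(1−δ) ≥ (84−64)/(64−31) = 20/33.
With δ = 4/7: need 1 − δ^K ≥ 20/33·(1−4/7)/(4/7), i.e. δ^K ≤ 0.5455.
Since (4/7)^1 = 0.5714 and (4/7)^2 = 0.3265, the smallest such K is 2.

2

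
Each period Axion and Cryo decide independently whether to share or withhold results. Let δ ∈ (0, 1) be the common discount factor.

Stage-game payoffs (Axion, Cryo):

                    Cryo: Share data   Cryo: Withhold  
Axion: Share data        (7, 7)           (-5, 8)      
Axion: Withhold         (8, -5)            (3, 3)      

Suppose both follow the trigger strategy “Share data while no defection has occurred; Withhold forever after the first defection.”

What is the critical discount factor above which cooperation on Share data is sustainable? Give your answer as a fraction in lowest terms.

1/5

Under grim trigger the critical discount factor is (T−C)/(T−P) with T = 8, C = 7, P = 3.
δ* = (8−7)/(8−3) = 1/5.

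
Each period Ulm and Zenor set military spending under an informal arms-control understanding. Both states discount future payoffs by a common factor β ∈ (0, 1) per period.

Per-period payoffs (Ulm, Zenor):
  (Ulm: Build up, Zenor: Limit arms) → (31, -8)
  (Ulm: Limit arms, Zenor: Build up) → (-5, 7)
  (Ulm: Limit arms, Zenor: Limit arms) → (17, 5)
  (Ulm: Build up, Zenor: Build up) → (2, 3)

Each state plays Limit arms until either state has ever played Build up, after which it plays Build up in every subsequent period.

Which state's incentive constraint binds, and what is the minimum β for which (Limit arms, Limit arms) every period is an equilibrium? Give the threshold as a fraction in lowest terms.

Zenor; β ≥ 1/2

Ulm's threshold: (31−17)/(31−2) = 14/29.
Zenor's threshold: (7−5)/(7−3) = 1/2.
14/29 < 1/2, so Zenor binds and β* = 1/2.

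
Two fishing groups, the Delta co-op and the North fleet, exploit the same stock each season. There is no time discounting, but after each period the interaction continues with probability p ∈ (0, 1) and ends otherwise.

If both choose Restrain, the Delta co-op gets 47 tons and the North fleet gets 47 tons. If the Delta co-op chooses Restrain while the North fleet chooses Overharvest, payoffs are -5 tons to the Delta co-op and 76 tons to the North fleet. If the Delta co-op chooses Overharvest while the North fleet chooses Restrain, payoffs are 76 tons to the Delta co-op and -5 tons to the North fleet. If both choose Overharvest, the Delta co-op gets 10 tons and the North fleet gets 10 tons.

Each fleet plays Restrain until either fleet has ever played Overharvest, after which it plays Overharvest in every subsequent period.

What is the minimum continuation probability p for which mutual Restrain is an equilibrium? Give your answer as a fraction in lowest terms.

29/66

With no time discounting, the continuation probability p plays the role of the discount factor.
Grim-trigger IC: 47/(1−p) ≥ 76 + 10p/(1−p) ⇒ p ≥ (76−47)/(76−10) = 29/66.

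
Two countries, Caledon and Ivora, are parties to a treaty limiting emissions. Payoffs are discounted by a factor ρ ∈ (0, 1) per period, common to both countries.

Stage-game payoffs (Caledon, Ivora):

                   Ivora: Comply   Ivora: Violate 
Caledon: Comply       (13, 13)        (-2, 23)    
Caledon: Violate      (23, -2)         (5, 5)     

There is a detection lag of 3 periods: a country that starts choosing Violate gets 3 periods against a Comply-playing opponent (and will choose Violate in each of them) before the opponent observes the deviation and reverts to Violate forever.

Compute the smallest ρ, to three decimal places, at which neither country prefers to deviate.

A deviator earns 23 for 3 periods, then 5 forever; cooperating earns 13 forever. Multiplying the IC by (1−ρ):
13 ≥ 23(1−ρ^3) + 5ρ^3, so 18·ρ^3 ≥ 10 and ρ^3 ≥ 5/9.
ρ ≥ (5/9)^(1/3) ≈ 0.822.

0.822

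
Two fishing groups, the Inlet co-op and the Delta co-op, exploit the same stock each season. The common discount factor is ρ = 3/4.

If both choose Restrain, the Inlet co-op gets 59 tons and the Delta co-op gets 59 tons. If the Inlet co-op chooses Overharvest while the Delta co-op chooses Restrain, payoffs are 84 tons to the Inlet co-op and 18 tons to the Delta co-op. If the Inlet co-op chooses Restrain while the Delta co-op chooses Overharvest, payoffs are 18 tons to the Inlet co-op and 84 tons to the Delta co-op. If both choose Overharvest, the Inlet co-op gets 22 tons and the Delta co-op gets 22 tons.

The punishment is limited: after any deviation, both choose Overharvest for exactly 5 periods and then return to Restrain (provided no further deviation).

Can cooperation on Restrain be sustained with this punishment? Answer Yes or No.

Yes

IC: ρ+…+ρ^5 ≥ (84−59)/(59−22) = 25/37.
At ρ = 3/4: partial sum = 2.2881 ≥ 0.6757. Cooperation sustainable.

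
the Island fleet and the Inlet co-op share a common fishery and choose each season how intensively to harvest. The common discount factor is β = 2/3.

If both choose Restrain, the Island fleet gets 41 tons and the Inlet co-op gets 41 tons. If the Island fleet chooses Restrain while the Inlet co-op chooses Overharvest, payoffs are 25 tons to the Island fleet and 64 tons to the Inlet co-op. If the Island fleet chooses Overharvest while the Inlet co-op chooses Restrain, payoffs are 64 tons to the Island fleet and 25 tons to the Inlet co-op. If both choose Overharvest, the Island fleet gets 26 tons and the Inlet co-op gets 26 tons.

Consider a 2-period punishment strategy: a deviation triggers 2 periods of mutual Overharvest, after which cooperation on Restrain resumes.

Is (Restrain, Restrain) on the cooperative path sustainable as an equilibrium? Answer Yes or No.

No

IC: β+…+β^2 ≥ (64−41)/(41−26) = 23/15.
At β = 2/3: partial sum = 1.1111 < 1.5333. Cooperation not sustainable.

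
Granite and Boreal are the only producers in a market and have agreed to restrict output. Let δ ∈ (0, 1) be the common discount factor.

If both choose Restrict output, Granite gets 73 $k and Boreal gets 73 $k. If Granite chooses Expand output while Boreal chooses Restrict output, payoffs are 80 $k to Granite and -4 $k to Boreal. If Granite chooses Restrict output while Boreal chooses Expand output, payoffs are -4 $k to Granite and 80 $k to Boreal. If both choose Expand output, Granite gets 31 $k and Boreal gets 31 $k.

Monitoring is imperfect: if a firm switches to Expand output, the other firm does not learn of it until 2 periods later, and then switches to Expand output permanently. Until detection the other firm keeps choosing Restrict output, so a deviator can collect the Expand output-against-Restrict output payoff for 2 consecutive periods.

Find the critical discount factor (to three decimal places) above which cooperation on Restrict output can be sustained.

0.378

Deviating for the 2 undetected periods gains 80−73 = 7 per period over cooperation, then loses 73−31 = 42 per period forever once punishment starts.
Gain: 7(1 + δ + … + δ^1); loss: 42·δ^2/(1−δ).
No profitable deviation ⇔ 7(1−δ^2) ≤ 42·δ^2, i.e. δ^2 ≥ 7/(7+42) = 1/7.
Hence δ ≥ (1/7)^(1/2) ≈ 0.378.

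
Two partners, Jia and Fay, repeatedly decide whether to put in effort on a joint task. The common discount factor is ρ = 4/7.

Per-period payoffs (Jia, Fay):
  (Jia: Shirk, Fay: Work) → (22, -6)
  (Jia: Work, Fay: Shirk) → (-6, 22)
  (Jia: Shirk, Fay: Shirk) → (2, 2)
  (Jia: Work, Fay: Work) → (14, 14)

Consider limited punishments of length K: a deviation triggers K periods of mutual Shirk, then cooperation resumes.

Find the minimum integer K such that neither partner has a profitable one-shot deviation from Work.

2

Need Σ_{k=1}^{K} ρ^k ≥ (22−14)/(14−2) = 0.6667 at ρ = 4/7.
At K = 1 the sum is 0.5714 < 0.6667; at K = 2 it is 0.8980 ≥ 0.6667.
So the minimum punishment length is K = 2.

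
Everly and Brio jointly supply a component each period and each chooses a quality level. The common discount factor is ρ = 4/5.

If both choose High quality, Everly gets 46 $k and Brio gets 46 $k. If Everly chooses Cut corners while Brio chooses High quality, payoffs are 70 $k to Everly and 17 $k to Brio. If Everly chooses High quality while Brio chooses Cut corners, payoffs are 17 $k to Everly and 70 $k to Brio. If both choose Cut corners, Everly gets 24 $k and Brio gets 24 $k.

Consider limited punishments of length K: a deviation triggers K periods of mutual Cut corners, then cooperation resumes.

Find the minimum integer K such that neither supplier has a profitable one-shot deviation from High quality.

No profitable deviation requires (46−24)(ρ+…+ρ^K) ≥ 70−46, i.e. ρ+…+ρ^K ≥ 12/11 ≈ 1.0909.
With ρ = 4/5, the partial sums are K=1: 0.8000, K=2: 1.4400.
K = 2 is the first length at which the sum reaches 1.0909.

2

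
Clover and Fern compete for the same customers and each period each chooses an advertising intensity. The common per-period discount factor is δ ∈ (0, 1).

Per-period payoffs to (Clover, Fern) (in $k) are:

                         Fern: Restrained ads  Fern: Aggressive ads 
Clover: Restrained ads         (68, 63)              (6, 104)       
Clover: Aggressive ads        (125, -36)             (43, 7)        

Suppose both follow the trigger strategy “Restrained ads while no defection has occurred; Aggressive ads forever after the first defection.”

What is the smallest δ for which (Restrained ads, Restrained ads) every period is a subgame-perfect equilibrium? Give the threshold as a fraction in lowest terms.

57/82

Clover: cooperation gives 68 each period; deviation gives 125 once then 43 forever.
  68/(1−δ) ≥ 125 + 43δ/(1−δ) ⇒ δ ≥ 57/82.
Fern: cooperation gives 63 each period; deviation gives 104 once then 7 forever.
  δ ≥ 41/97.
Both must hold, so the binding constraint is Clover's: δ ≥ 57/82.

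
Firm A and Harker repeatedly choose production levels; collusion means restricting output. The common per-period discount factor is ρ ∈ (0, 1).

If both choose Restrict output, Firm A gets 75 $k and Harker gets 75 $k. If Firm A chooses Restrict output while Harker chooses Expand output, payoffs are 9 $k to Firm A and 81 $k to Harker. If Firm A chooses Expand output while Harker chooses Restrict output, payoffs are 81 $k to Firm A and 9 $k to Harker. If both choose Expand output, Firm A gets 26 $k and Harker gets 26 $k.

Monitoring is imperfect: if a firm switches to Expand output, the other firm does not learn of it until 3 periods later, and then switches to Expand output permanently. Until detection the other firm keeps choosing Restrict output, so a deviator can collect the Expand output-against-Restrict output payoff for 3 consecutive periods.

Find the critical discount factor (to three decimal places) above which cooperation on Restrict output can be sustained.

A deviator earns 81 for 3 periods, then 26 forever; cooperating earns 75 forever. Multiplying the IC by (1−ρ):
75 ≥ 81(1−ρ^3) + 26ρ^3, so 55·ρ^3 ≥ 6 and ρ^3 ≥ 6/55.
ρ ≥ (6/55)^(1/3) ≈ 0.478.

0.478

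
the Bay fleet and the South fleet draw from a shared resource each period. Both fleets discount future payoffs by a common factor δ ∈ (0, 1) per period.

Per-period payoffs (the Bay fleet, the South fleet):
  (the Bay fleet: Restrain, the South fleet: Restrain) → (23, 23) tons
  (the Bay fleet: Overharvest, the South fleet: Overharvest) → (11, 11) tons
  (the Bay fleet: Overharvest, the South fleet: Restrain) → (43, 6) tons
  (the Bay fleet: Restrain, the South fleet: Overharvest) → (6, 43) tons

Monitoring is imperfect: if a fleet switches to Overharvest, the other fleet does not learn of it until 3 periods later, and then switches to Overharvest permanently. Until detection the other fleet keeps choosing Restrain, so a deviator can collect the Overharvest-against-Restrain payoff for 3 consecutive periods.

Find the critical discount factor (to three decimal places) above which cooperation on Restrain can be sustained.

0.855

Deviating for the 3 undetected periods gains 43−23 = 20 per period over cooperation, then loses 23−11 = 12 per period forever once punishment starts.
Gain: 20(1 + δ + … + δ^2); loss: 12·δ^3/(1−δ).
No profitable deviation ⇔ 20(1−δ^3) ≤ 12·δ^3, i.e. δ^3 ≥ 20/(20+12) = 5/8.
Hence δ ≥ (5/8)^(1/3) ≈ 0.855.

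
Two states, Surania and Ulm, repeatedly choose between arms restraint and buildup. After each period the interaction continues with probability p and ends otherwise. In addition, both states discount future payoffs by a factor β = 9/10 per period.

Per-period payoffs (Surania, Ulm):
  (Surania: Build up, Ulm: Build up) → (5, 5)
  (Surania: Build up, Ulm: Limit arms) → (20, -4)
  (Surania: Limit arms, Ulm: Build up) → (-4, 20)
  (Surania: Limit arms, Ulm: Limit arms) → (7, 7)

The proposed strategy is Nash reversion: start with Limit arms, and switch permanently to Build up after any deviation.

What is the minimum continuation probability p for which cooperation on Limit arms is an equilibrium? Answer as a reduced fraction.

Expected continuation weight on next period's payoff is β·p = 9/10·p, which plays the role of the discount factor.
Cooperation requires 9/10·p ≥ (20−7)/(20−5) = 13/15, hence p ≥ 26/27.

26/27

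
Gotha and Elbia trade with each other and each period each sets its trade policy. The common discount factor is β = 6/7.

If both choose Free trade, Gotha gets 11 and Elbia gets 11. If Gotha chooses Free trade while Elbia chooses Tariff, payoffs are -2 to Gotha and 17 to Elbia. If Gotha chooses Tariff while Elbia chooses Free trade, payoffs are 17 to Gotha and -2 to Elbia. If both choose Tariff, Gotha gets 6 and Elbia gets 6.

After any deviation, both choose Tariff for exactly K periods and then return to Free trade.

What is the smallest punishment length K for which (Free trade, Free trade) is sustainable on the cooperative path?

2

No profitable deviation requires (11−6)(β+…+β^K) ≥ 17−11, i.e. β+…+β^K ≥ 6/5 ≈ 1.2000.
With β = 6/7, the partial sums are K=1: 0.8571, K=2: 1.5918.
K = 2 is the first length at which the sum reaches 1.2000.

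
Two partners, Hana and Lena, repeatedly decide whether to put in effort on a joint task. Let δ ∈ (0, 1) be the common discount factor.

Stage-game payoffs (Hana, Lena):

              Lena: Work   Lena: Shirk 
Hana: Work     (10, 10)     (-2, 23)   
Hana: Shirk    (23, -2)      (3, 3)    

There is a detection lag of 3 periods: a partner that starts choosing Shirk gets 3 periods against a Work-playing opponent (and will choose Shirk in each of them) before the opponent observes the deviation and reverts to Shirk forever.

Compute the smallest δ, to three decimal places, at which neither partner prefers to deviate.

0.866

A deviator earns 23 for 3 periods, then 3 forever; cooperating earns 10 forever. Multiplying the IC by (1−δ):
10 ≥ 23(1−δ^3) + 3δ^3, so 20·δ^3 ≥ 13 and δ^3 ≥ 13/20.
δ ≥ (13/20)^(1/3) ≈ 0.866.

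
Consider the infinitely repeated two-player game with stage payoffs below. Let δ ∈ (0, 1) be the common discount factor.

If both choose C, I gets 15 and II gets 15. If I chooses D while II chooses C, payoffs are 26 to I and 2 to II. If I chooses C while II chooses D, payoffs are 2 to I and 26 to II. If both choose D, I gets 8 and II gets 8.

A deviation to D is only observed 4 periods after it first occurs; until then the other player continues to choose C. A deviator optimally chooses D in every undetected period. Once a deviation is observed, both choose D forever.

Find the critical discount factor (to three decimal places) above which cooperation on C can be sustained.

Deviating for the 4 undetected periods gains 26−15 = 11 per period over cooperation, then loses 15−8 = 7 per period forever once punishment starts.
Gain: 11(1 + δ + … + δ^3); loss: 7·δ^4/(1−δ).
No profitable deviation ⇔ 11(1−δ^4) ≤ 7·δ^4, i.e. δ^4 ≥ 11/(11+7) = 11/18.
Hence δ ≥ (11/18)^(1/4) ≈ 0.884.

0.884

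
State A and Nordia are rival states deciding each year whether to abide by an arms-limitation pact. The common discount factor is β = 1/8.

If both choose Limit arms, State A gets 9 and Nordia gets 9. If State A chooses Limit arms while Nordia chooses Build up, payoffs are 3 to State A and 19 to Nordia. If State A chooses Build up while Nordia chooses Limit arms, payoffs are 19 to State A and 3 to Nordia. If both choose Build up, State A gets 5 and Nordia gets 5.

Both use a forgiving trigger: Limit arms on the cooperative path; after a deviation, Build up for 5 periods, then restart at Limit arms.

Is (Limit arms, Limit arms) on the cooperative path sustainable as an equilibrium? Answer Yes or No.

Comparing payoff streams over the 6 periods until play realigns: cooperate → 9(1+β+…+β^5); deviate → 19 + 5(β+…+β^5).
Cooperation is sustained iff (9−5)(β+…+β^5) ≥ 19−9.
β+…+β^5 = 1/8·(1−(1/8)^5)/(1−1/8) = 0.1429, and (19−9)/(9−5) = 2.5000.
0.1429 < 2.5000, so cooperation is not sustainable.

No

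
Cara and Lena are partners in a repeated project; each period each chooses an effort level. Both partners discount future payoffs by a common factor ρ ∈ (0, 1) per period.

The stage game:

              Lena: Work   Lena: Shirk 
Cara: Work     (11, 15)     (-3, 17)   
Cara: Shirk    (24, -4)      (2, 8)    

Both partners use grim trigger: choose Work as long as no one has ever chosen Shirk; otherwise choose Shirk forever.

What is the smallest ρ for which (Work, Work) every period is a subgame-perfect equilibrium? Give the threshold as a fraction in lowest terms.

Cara's threshold: (24−11)/(24−2) = 13/22.
Lena's threshold: (17−15)/(17−8) = 2/9.
13/22 > 2/9, so Cara binds and ρ* = 13/22.

13/22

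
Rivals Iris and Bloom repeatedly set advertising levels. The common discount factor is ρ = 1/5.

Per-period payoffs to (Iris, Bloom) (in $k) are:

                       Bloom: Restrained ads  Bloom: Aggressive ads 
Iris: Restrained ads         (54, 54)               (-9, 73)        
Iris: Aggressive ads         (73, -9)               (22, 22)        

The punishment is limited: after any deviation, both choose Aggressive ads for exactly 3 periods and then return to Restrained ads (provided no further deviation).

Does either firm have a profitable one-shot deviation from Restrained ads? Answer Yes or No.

Yes

Comparing payoff streams over the 4 periods until play realigns: cooperate → 54(1+ρ+…+ρ^3); deviate → 73 + 22(ρ+…+ρ^3).
Cooperation is sustained iff (54−22)(ρ+…+ρ^3) ≥ 73−54.
ρ+…+ρ^3 = 1/5·(1−(1/5)^3)/(1−1/5) = 0.2480, and (73−54)/(54−22) = 0.5938.
0.2480 < 0.5938, so cooperation is not sustainable.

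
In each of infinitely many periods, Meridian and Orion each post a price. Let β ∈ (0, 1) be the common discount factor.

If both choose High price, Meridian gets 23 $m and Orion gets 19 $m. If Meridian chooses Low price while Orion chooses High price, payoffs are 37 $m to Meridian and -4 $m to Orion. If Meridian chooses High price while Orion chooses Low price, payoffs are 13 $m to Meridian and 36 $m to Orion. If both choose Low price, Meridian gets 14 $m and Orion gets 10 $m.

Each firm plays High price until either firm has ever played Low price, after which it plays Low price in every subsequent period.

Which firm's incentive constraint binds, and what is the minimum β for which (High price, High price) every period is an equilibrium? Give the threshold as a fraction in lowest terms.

Orion; β ≥ 17/26

For Meridian: deviation gain 37−23 = 14, per-period punishment loss 23−14 = 9. IC gives β ≥ 14/23.
For Orion: gain 17, loss 9 per period, so β ≥ 17/26.
The tighter constraint is Orion's, so cooperation needs β ≥ 17/26.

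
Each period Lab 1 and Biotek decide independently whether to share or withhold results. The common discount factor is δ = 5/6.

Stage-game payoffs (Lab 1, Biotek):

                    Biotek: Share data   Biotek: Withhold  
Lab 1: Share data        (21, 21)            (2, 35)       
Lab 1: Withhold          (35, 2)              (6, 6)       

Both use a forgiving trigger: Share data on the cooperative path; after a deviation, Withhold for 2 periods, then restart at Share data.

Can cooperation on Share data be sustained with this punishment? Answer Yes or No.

Yes

Comparing payoff streams over the 3 periods until play realigns: cooperate → 21(1+δ+…+δ^2); deviate → 35 + 6(δ+…+δ^2).
Cooperation is sustained iff (21−6)(δ+…+δ^2) ≥ 35−21.
δ+…+δ^2 = 5/6·(1−(5/6)^2)/(1−5/6) = 1.5278, and (35−21)/(21−6) = 0.9333.
1.5278 ≥ 0.9333, so cooperation is sustainable.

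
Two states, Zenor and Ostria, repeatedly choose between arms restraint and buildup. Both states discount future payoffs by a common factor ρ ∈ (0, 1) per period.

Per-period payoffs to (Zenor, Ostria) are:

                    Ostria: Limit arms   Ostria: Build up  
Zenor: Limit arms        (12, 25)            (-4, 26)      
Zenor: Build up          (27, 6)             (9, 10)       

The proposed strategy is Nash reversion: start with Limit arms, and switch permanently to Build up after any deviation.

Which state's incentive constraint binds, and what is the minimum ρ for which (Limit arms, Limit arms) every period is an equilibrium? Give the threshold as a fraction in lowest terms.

Zenor; ρ ≥ 5/6

For Zenor: deviation gain 27−12 = 15, per-period punishment loss 12−9 = 3. IC gives ρ ≥ 15/18 = 5/6.
For Ostria: gain 1, loss 15 per period, so ρ ≥ 1/16.
The tighter constraint is Zenor's, so cooperation needs ρ ≥ 5/6.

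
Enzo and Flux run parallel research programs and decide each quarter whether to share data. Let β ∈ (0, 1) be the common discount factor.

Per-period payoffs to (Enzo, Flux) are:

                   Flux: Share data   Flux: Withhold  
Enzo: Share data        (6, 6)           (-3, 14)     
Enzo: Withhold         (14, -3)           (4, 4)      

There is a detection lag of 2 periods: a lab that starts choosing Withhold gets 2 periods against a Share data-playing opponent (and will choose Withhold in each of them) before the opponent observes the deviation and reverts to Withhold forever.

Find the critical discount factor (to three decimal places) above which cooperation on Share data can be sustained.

A deviator earns 14 for 2 periods, then 4 forever; cooperating earns 6 forever. Multiplying the IC by (1−β):
6 ≥ 14(1−β^2) + 4β^2, so 10·β^2 ≥ 8 and β^2 ≥ 4/5.
β ≥ (4/5)^(1/2) ≈ 0.894.

0.894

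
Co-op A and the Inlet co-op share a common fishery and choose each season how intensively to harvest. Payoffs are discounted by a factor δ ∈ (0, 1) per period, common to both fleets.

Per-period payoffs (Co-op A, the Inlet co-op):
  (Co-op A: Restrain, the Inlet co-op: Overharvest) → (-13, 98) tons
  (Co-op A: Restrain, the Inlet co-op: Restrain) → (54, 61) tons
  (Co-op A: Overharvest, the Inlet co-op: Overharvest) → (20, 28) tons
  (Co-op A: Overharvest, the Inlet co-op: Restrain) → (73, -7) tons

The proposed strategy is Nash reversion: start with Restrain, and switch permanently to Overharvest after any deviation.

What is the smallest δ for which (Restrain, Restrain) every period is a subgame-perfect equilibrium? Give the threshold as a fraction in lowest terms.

37/70

Co-op A's threshold: (73−54)/(73−20) = 19/53.
the Inlet co-op's threshold: (98−61)/(98−28) = 37/70.
19/53 < 37/70, so the Inlet co-op binds and δ* = 37/70.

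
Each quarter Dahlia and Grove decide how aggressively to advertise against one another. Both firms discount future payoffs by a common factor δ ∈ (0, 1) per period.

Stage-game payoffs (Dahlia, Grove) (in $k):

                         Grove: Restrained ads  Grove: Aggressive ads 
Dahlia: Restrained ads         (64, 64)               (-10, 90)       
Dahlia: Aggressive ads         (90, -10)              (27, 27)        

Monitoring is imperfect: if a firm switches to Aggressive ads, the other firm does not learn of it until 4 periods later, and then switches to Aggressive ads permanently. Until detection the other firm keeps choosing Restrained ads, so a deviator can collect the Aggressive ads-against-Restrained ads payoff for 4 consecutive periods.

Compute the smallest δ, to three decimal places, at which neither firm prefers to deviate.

0.802

The best deviation is to choose Aggressive ads for all 4 undetected periods, earning 90 each, then 27 forever once detected.
Deviation value: 90(1−δ^4)/(1−δ) + 27δ^4/(1−δ); cooperation value: 64/(1−δ).
IC: 64 ≥ 90(1−δ^4) + 27δ^4 = 90 − 63δ^4.
So δ^4 ≥ 26/63, giving δ ≥ (26/63)^(1/4) ≈ 0.802.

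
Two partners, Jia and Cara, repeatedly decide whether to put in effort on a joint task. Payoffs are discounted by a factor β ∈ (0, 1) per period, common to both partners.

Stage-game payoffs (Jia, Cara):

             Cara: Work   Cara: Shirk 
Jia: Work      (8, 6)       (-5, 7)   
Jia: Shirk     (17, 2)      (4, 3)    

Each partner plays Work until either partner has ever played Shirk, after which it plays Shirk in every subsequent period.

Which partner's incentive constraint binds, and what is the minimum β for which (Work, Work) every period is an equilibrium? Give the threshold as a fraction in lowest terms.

Jia; β ≥ 9/13

Jia: cooperation gives 8 each period; deviation gives 17 once then 4 forever.
  8/(1−β) ≥ 17 + 4β/(1−β) ⇒ β ≥ 9/13.
Cara: cooperation gives 6 each period; deviation gives 7 once then 3 forever.
  β ≥ 1/4.
Both must hold, so the binding constraint is Jia's: β ≥ 9/13.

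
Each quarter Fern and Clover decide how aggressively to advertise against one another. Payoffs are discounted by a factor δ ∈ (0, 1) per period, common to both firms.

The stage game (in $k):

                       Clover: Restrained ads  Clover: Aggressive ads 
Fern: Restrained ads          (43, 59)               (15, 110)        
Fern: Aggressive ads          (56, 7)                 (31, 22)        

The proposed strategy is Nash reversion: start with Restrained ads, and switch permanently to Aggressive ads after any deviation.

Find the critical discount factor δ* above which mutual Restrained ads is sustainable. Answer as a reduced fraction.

51/88

Fern: cooperation gives 43 each period; deviation gives 56 once then 31 forever.
  43/(1−δ) ≥ 56 + 31δ/(1−δ) ⇒ δ ≥ 13/25.
Clover: cooperation gives 59 each period; deviation gives 110 once then 22 forever.
  δ ≥ 51/88.
Both must hold, so the binding constraint is Clover's: δ ≥ 51/88.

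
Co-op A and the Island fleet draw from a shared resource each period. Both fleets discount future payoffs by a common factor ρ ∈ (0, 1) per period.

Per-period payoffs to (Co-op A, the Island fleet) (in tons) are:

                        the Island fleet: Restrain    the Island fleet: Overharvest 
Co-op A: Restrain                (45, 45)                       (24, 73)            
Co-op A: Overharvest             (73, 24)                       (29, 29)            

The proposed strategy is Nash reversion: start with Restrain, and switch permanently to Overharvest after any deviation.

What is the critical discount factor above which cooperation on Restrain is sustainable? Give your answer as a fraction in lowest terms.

Under grim trigger the critical discount factor is (T−C)/(T−P) with T = 73, C = 45, P = 29.
ρ* = (73−45)/(73−29) = 28/44 = 7/11.

7/11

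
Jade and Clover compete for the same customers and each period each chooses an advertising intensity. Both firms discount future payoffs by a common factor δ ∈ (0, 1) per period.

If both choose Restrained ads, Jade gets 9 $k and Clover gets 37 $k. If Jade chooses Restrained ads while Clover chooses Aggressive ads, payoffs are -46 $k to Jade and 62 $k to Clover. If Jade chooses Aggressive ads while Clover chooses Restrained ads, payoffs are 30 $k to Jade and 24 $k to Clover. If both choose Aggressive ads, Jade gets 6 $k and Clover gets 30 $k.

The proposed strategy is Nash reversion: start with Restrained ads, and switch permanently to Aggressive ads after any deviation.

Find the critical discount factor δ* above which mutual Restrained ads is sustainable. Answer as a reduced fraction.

For Jade: deviation gain 30−9 = 21, per-period punishment loss 9−6 = 3. IC gives δ ≥ 21/24 = 7/8.
For Clover: gain 25, loss 7 per period, so δ ≥ 25/32.
The tighter constraint is Jade's, so cooperation needs δ ≥ 7/8.

7/8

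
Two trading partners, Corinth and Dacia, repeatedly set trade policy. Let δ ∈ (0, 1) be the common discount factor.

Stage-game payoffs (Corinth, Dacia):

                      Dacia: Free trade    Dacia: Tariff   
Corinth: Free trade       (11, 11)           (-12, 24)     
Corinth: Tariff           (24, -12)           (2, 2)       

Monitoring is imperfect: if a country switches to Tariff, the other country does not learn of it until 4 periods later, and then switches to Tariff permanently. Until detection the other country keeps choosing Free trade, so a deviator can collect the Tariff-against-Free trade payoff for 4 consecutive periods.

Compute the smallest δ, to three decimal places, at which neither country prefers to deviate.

0.877

The best deviation is to choose Tariff for all 4 undetected periods, earning 24 each, then 2 forever once detected.
Deviation value: 24(1−δ^4)/(1−δ) + 2δ^4/(1−δ); cooperation value: 11/(1−δ).
IC: 11 ≥ 24(1−δ^4) + 2δ^4 = 24 − 22δ^4.
So δ^4 ≥ 13/22, giving δ ≥ (13/22)^(1/4) ≈ 0.877.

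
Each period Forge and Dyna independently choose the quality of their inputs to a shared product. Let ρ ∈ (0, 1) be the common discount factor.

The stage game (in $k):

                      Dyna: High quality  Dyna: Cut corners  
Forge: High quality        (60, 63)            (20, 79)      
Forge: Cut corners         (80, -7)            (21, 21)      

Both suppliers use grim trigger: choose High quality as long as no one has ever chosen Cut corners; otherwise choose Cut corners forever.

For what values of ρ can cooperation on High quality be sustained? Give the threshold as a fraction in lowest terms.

20/59

For Forge: deviation gain 80−60 = 20, per-period punishment loss 60−21 = 39. IC gives ρ ≥ 20/59.
For Dyna: gain 16, loss 42 per period, so ρ ≥ 16/58 = 8/29.
The tighter constraint is Forge's, so cooperation needs ρ ≥ 20/59.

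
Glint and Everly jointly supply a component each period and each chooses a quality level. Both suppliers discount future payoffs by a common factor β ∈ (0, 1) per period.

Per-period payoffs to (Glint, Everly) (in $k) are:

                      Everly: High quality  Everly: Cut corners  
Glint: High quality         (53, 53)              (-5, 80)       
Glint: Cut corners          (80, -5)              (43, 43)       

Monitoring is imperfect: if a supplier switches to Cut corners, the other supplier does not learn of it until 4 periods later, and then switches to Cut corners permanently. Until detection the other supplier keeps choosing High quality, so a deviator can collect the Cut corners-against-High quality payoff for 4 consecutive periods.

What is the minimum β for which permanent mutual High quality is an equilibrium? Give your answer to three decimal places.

0.924

Deviating for the 4 undetected periods gains 80−53 = 27 per period over cooperation, then loses 53−43 = 10 per period forever once punishment starts.
Gain: 27(1 + β + … + β^3); loss: 10·β^4/(1−β).
No profitable deviation ⇔ 27(1−β^4) ≤ 10·β^4, i.e. β^4 ≥ 27/(27+10) = 27/37.
Hence β ≥ (27/37)^(1/4) ≈ 0.924.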